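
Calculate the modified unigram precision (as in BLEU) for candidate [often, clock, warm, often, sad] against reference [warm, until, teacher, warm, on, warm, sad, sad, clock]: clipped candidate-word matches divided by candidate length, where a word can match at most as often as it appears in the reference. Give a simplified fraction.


Reference word counts: {'clock': 1, 'on': 1, 'sad': 2, 'teacher': 1, 'until': 1, 'warm': 3}
Checking each candidate word (with clipping):
  'often' -> not in reference -> no match (matches: 0)
  'clock' -> in reference (ref count 1, used 1/1) -> match (matches: 1)
  'warm' -> in reference (ref count 3, used 1/3) -> match (matches: 2)
  'often' -> not in reference -> no match (matches: 2)
  'sad' -> in reference (ref count 2, used 1/2) -> match (matches: 3)
Clipped matches: 3, Candidate length: 5
Precision = 3/5

3/5


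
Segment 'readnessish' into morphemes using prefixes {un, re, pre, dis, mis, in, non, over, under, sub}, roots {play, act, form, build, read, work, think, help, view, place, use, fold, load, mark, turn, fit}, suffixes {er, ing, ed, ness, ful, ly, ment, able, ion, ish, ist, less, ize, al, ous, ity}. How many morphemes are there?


Segmenting 'readnessish' against the inventory:
  'read' -> root (morpheme 1)
  'ness' -> suffix (morpheme 2)
  'ish' -> suffix (morpheme 3)
Total morphemes: 3

3


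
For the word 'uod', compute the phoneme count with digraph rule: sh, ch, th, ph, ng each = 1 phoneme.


Parsing 'uod' greedily, digraphs first:
  'u' -> vowel phoneme (phonemes so far: 1)
  'o' -> vowel phoneme (phonemes so far: 2)
  'd' -> consonant phoneme (phonemes so far: 3)
Total phonemes: 3

3


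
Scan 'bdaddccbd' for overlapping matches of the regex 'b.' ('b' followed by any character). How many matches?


Pattern: b. means 'b' followed by any character.
Scanning 'bdaddccbd' position-by-position:
  Pos 0: window 'bd' -> MATCH
  Pos 1: window 'da' -> no
  Pos 2: window 'ad' -> no
  Pos 3: window 'dd' -> no
  Pos 4: window 'dc' -> no
  Pos 5: window 'cc' -> no
  Pos 6: window 'cb' -> no
  Pos 7: window 'bd' -> MATCH
  Pos 8: window 'd' -> no
Total matches: 2

2


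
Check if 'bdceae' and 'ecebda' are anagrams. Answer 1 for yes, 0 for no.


Sort characters of 'bdceae': 'abcdee'
Sort characters of 'ecebda': 'abcdee'
Sorted forms match -> they ARE anagrams
Result: 1

1


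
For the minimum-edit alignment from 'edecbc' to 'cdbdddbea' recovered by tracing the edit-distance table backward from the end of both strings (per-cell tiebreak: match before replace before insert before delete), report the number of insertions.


Edit distance = 7. Backtracking from cell (6, 9) with preference match > replace > insert > delete,
then listing the resulting alignment 'edecbc' -> 'cdbdddbea' left to right:
  Step 1: insert 'c' [insertion #1]
  Step 2: insert 'd' [insertion #2]
  Step 3: replace e->b
  Step 4: keep 'd'
  Step 5: replace e->d
  Step 6: replace c->d
  Step 7: keep 'b'
  Step 8: insert 'e' [insertion #3]
  Step 9: replace c->a
Total insertions: 3

3


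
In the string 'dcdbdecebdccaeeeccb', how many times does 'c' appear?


Scanning 'dcdbdecebdccaeeeccb' for 'c':
  Position 1: 'c' -> MATCH (count: 1)
  Position 6: 'c' -> MATCH (count: 2)
  Position 10: 'c' -> MATCH (count: 3)
  Position 11: 'c' -> MATCH (count: 4)
  Position 16: 'c' -> MATCH (count: 5)
  Position 17: 'c' -> MATCH (count: 6)
Total occurrences of 'c': 6

6


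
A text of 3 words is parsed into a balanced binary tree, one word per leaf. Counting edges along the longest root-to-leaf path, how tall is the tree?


In a balanced binary tree with n leaves the deepest leaf is ceil(log2(n)) edges below the root.
log2(3) = 1.5850
ceil(1.5850) = 2
height (edges) = 2

2


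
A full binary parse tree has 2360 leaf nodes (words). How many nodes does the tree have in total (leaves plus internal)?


Leaf nodes (terminals): 2360
Internal nodes = n - 1 = 2360 - 1 = 2359
Total = leaves + internal = 2360 + 2359 = 4719

4719


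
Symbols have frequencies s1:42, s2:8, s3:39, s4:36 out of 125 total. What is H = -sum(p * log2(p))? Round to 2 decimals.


Computing entropy H = -sum(p_i * log2(p_i)):
  s1: p = 42/125 = 0.3360, -p*log2(p) = 0.5287
  s2: p = 8/125 = 0.0640, -p*log2(p) = 0.2538
  s3: p = 39/125 = 0.3120, -p*log2(p) = 0.5243
  s4: p = 36/125 = 0.2880, -p*log2(p) = 0.5172
H = sum of terms = 1.8240
Rounded to 2 decimals: 1.82

1.82


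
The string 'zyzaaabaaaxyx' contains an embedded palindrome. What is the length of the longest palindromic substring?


Scanning 'zyzaaabaaaxyx' for palindromic substrings.
Substring at positions 3-9: 'aaabaaa'.
Check: reverse('aaabaaa') = 'aaabaaa' -> palindrome confirmed.
Neighbouring characters ('z' / 'x') break symmetry, so it cannot extend further.
No longer palindromic substring exists; longest length = 7

7


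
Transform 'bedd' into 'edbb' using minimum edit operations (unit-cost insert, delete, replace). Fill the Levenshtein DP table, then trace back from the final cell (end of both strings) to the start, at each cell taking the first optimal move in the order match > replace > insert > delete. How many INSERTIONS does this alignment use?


Edit distance = 3. Backtracking from cell (4, 4) with preference match > replace > insert > delete,
then listing the resulting alignment 'bedd' -> 'edbb' left to right:
  Step 1: delete 'b'
  Step 2: keep 'e'
  Step 3: keep 'd'
  Step 4: insert 'b' [insertion #1]
  Step 5: replace d->b
Total insertions: 1

1


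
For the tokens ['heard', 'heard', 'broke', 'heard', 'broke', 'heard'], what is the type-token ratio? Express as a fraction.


Tokens: 6
Unique types: ('broke', 'heard') = 2
TTR = 2/6
Simplify: divide both by 2 -> 1/3
TTR = 1/3

1/3


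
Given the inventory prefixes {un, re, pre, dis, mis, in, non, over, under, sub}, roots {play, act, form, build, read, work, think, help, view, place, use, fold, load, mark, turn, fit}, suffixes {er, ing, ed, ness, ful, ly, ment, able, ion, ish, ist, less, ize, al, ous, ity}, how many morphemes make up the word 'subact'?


Segmenting 'subact' against the inventory:
  'sub' -> prefix (morpheme 1)
  'act' -> root (morpheme 2)
Total morphemes: 2

2


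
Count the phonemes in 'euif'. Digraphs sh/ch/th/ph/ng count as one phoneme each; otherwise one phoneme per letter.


Parsing 'euif' greedily, digraphs first:
  'e' -> vowel phoneme (phonemes so far: 1)
  'u' -> vowel phoneme (phonemes so far: 2)
  'i' -> vowel phoneme (phonemes so far: 3)
  'f' -> consonant phoneme (phonemes so far: 4)
Total phonemes: 4

4


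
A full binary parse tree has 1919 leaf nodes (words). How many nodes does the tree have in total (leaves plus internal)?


Leaf nodes (terminals): 1919
Internal nodes = n - 1 = 1919 - 1 = 1918
Total = leaves + internal = 1919 + 1918 = 3837

3837


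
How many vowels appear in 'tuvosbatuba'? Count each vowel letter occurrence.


Scanning each character of 'tuvosbatuba':
  Position 1: 't' -> consonant (running count: 0)
  Position 2: 'u' -> vowel (running count: 1)
  Position 3: 'v' -> consonant (running count: 1)
  Position 4: 'o' -> vowel (running count: 2)
  Position 5: 's' -> consonant (running count: 2)
  Position 6: 'b' -> consonant (running count: 2)
  Position 7: 'a' -> vowel (running count: 3)
  Position 8: 't' -> consonant (running count: 3)
  Position 9: 'u' -> vowel (running count: 4)
  Position 10: 'b' -> consonant (running count: 4)
  Position 11: 'a' -> vowel (running count: 5)
Total vowels: 5

5


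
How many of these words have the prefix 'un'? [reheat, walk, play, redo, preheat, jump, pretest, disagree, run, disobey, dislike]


Checking each word for prefix 'un':
  'reheat' -> no (count: 0)
  'walk' -> no (count: 0)
  'play' -> no (count: 0)
  'redo' -> no (count: 0)
  'preheat' -> no (count: 0)
  'jump' -> no (count: 0)
  'pretest' -> no (count: 0)
  'disagree' -> no (count: 0)
  'run' -> no (count: 0)
  'disobey' -> no (count: 0)
  'dislike' -> no (count: 0)
Total with prefix 'un': 0

0


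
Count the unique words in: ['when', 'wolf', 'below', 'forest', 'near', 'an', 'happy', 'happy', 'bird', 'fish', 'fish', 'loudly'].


Listing all tokens and tracking unique types:
  Token 1: 'when' -> NEW (unique so far: 1)
  Token 2: 'wolf' -> NEW (unique so far: 2)
  Token 3: 'below' -> NEW (unique so far: 3)
  Token 4: 'forest' -> NEW (unique so far: 4)
  Token 5: 'near' -> NEW (unique so far: 5)
  Token 6: 'an' -> NEW (unique so far: 6)
  Token 7: 'happy' -> NEW (unique so far: 7)
  Token 8: 'happy' -> duplicate (unique so far: 7)
  Token 9: 'bird' -> NEW (unique so far: 8)
  Token 10: 'fish' -> NEW (unique so far: 9)
  Token 11: 'fish' -> duplicate (unique so far: 9)
  Token 12: 'loudly' -> NEW (unique so far: 10)
Unique types: ('an', 'below', 'bird', 'fish', 'forest', 'happy', 'loudly', 'near', 'when', 'wolf')
Vocabulary size: 10

10


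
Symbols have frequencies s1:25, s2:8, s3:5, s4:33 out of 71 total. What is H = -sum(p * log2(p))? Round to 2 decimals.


Computing entropy H = -sum(p_i * log2(p_i)):
  s1: p = 25/71 = 0.3521, -p*log2(p) = 0.5302
  s2: p = 8/71 = 0.1127, -p*log2(p) = 0.3549
  s3: p = 5/71 = 0.0704, -p*log2(p) = 0.2696
  s4: p = 33/71 = 0.4648, -p*log2(p) = 0.5138
H = sum of terms = 1.6685
Rounded to 2 decimals: 1.67

1.67


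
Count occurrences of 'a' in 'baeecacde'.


Scanning 'baeecacde' for 'a':
  Position 1: 'a' -> MATCH (count: 1)
  Position 5: 'a' -> MATCH (count: 2)
Total occurrences of 'a': 2

2


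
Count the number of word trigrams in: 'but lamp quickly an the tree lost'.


Word trigrams from [7] words:
  Trigram 1: (but lamp quickly)
  Trigram 2: (lamp quickly an)
  Trigram 3: (quickly an the)
  Trigram 4: (an the tree)
  Trigram 5: (the tree lost)
Total word trigrams: 7 - 2 = 5

5


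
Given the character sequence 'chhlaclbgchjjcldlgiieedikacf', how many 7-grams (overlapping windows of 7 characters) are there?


String 'chhlaclbgchjjcldlgiieedikacf' has length L = 28.
Number of overlapping n-grams = L - n + 1
Substituting: 28 - 7 + 1 = 22

22


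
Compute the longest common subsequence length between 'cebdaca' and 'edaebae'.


DP table for LCS of 'cebdaca' and 'edaebae':
       e  d  a  e  b  a  e
    0  0  0  0  0  0  0  0
  c 0  0  0  0  0  0  0  0
  e 0  1  1  1  1  1  1  1
  b 0  1  1  1  1  2  2  2
  d 0  1  2  2  2  2  2  2
  a 0  1  2  3  3  3  3  3
  c 0  1  2  3  3  3  3  3
  a 0  1  2  3  3  3  4  4
LCS: 'edaa'
LCS length = 4

4


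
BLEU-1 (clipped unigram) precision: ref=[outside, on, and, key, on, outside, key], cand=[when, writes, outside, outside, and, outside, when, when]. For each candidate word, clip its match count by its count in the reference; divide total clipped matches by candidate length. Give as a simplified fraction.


Reference word counts: {'and': 1, 'key': 2, 'on': 2, 'outside': 2}
Checking each candidate word (with clipping):
  'when' -> not in reference -> no match (matches: 0)
  'writes' -> not in reference -> no match (matches: 0)
  'outside' -> in reference (ref count 2, used 1/2) -> match (matches: 1)
  'outside' -> in reference (ref count 2, used 2/2) -> match (matches: 2)
  'and' -> in reference (ref count 1, used 1/1) -> match (matches: 3)
  'outside' -> ref count 2 already used up (2/2) -> clipped, no match (matches: 3)
  'when' -> not in reference -> no match (matches: 3)
  'when' -> not in reference -> no match (matches: 3)
Clipped matches: 3, Candidate length: 8
Precision = 3/8

3/8


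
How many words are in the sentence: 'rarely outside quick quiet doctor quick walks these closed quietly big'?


Counting words by splitting on spaces:
  Word 1: 'rarely'
  Word 2: 'outside'
  Word 3: 'quick'
  Word 4: 'quiet'
  Word 5: 'doctor'
  Word 6: 'quick'
  Word 7: 'walks'
  Word 8: 'these'
  Word 9: 'closed'
  Word 10: 'quietly'
  Word 11: 'big'
Total words: 11

11


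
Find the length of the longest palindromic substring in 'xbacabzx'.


Scanning 'xbacabzx' for palindromic substrings.
Substring at positions 1-5: 'bacab'.
Check: reverse('bacab') = 'bacab' -> palindrome confirmed.
Neighbouring characters ('x' / 'z') break symmetry, so it cannot extend further.
No longer palindromic substring exists; longest length = 5

5


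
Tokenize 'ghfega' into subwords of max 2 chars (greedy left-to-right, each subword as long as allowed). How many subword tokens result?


'ghfega' has 6 characters.
Chunking with max size 2:
  Chunk 1: 'gh' (positions 0-1)
  Chunk 2: 'fe' (positions 2-3)
  Chunk 3: 'ga' (positions 4-5)
Total chunks: ceil(6 / 2) = 3

3


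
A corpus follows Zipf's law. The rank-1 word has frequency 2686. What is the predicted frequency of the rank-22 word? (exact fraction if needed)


Zipf's law: freq(rank) = f1 / rank
f1 = 2686, rank = 22
freq = 2686 / 22
GCD(2686, 22) = 2
Simplified: 1343/11

1343/11


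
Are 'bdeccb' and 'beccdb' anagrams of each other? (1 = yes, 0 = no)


Sort characters of 'bdeccb': 'bbccde'
Sort characters of 'beccdb': 'bbccde'
Sorted forms match -> they ARE anagrams
Result: 1

1


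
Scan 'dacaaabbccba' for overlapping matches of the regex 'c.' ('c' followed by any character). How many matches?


Pattern: c. means 'c' followed by any character.
Scanning 'dacaaabbccba' position-by-position:
  Pos 0: window 'da' -> no
  Pos 1: window 'ac' -> no
  Pos 2: window 'ca' -> MATCH
  Pos 3: window 'aa' -> no
  Pos 4: window 'aa' -> no
  Pos 5: window 'ab' -> no
  Pos 6: window 'bb' -> no
  Pos 7: window 'bc' -> no
  Pos 8: window 'cc' -> MATCH
  Pos 9: window 'cb' -> MATCH
  Pos 10: window 'ba' -> no
  Pos 11: window 'a' -> no
Total matches: 3

3


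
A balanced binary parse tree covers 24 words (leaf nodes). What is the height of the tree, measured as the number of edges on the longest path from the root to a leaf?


In a balanced binary tree with n leaves the deepest leaf is ceil(log2(n)) edges below the root.
log2(24) = 4.5850
ceil(4.5850) = 5
height (edges) = 5

5


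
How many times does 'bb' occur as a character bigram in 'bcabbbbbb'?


Scanning 'bcabbbbbb' for bigram 'bb':
  Position 0: 'bc' -> no
  Position 1: 'ca' -> no
  Position 2: 'ab' -> no
  Position 3: 'bb' -> MATCH
  Position 4: 'bb' -> MATCH
  Position 5: 'bb' -> MATCH
  Position 6: 'bb' -> MATCH
  Position 7: 'bb' -> MATCH
Total matches: 5

5


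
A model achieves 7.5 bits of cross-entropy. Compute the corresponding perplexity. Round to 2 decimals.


Perplexity formula: PP = 2^H
H = 7.5
PP = 2^7.5
Decompose: 2^7.5 = 2^7 * 2^0.5 = 2^7 * sqrt(2)
2^7 = 128, sqrt(2) ~ 1.4142136
PP ~ 128 * 1.4142136 = 181.0193408
Rounded to 2 decimals: 181.02

181.02


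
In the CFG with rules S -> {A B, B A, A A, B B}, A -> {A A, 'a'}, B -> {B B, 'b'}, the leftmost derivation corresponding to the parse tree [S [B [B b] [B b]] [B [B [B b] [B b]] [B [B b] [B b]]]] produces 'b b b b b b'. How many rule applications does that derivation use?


Every bracketed nonterminal node [X ...] in the tree is produced by exactly one rule application.
Reading the tree off as a leftmost derivation:
  Step 1: S  =>  B B   (applied S -> B B)
  Step 2: B B  =>  B B B   (applied B -> B B)
  Step 3: B B B  =>  b B B   (applied B -> b)
  Step 4: b B B  =>  b b B   (applied B -> b)
  Step 5: b b B  =>  b b B B   (applied B -> B B)
  Step 6: b b B B  =>  b b B B B   (applied B -> B B)
  Step 7: b b B B B  =>  b b b B B   (applied B -> b)
  Step 8: b b b B B  =>  b b b b B   (applied B -> b)
  Step 9: b b b b B  =>  b b b b B B   (applied B -> B B)
  Step 10: b b b b B B  =>  b b b b b B   (applied B -> b)
  Step 11: b b b b b B  =>  b b b b b b   (applied B -> b)
Final yield: b b b b b b
Total rewrite steps: 11

11


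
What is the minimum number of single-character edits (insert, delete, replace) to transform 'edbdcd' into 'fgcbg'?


Building DP table for s1='edbdcd' (len 6) and s2='fgcbg' (len 5):
       f  g  c  b  g
    0  1  2  3  4  5
  e 1  1  2  3  4  5
  d 2  2  2  3  4  5
  b 3  3  3  3  3  4
  d 4  4  4  4  4  4
  c 5  5  5  4  5  5
  d 6  6  6  5  5  6
Edit distance = dp[6][5] = 6

6


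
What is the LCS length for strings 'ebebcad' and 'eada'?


DP table for LCS of 'ebebcad' and 'eada':
       e  a  d  a
    0  0  0  0  0
  e 0  1  1  1  1
  b 0  1  1  1  1
  e 0  1  1  1  1
  b 0  1  1  1  1
  c 0  1  1  1  1
  a 0  1  2  2  2
  d 0  1  2  3  3
LCS: 'ead'
LCS length = 3

3


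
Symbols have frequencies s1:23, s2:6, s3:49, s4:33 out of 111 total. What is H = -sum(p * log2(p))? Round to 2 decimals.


Computing entropy H = -sum(p_i * log2(p_i)):
  s1: p = 23/111 = 0.2072, -p*log2(p) = 0.4705
  s2: p = 6/111 = 0.0541, -p*log2(p) = 0.2275
  s3: p = 49/111 = 0.4414, -p*log2(p) = 0.5208
  s4: p = 33/111 = 0.2973, -p*log2(p) = 0.5203
H = sum of terms = 1.7391
Rounded to 2 decimals: 1.74

1.74


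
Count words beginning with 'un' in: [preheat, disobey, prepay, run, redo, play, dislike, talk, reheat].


Checking each word for prefix 'un':
  'preheat' -> no (count: 0)
  'disobey' -> no (count: 0)
  'prepay' -> no (count: 0)
  'run' -> no (count: 0)
  'redo' -> no (count: 0)
  'play' -> no (count: 0)
  'dislike' -> no (count: 0)
  'talk' -> no (count: 0)
  'reheat' -> no (count: 0)
Total with prefix 'un': 0

0


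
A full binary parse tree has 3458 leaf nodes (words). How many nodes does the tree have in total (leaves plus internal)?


Leaf nodes (terminals): 3458
Internal nodes = n - 1 = 3458 - 1 = 3457
Total = leaves + internal = 3458 + 3457 = 6915

6915


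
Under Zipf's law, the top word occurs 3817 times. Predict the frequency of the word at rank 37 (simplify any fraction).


Zipf's law: freq(rank) = f1 / rank
f1 = 3817, rank = 37
freq = 3817 / 37
GCD(3817, 37) = 1
Simplified: 3817/37

3817/37


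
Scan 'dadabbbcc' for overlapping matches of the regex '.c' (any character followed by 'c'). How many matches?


Pattern: .c means any character followed by 'c'.
Scanning 'dadabbbcc' position-by-position:
  Pos 0: window 'da' -> no
  Pos 1: window 'ad' -> no
  Pos 2: window 'da' -> no
  Pos 3: window 'ab' -> no
  Pos 4: window 'bb' -> no
  Pos 5: window 'bb' -> no
  Pos 6: window 'bc' -> MATCH
  Pos 7: window 'cc' -> MATCH
  Pos 8: window 'c' -> no
Total matches: 2

2


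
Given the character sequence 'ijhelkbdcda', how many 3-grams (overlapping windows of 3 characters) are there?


String 'ijhelkbdcda' has length L = 11.
Number of overlapping n-grams = L - n + 1
Substituting: 11 - 3 + 1 = 9

9


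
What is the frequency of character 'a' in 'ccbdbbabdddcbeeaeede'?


Scanning 'ccbdbbabdddcbeeaeede' for 'a':
  Position 6: 'a' -> MATCH (count: 1)
  Position 15: 'a' -> MATCH (count: 2)
Total occurrences of 'a': 2

2


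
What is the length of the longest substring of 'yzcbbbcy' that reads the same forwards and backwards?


Scanning 'yzcbbbcy' for palindromic substrings.
Substring at positions 2-6: 'cbbbc'.
Check: reverse('cbbbc') = 'cbbbc' -> palindrome confirmed.
Neighbouring characters ('z' / 'y') break symmetry, so it cannot extend further.
No longer palindromic substring exists; longest length = 5

5


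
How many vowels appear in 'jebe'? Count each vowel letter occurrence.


Scanning each character of 'jebe':
  Position 1: 'j' -> consonant (running count: 0)
  Position 2: 'e' -> vowel (running count: 1)
  Position 3: 'b' -> consonant (running count: 1)
  Position 4: 'e' -> vowel (running count: 2)
Total vowels: 2

2


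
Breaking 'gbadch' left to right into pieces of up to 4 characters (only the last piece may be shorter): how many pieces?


'gbadch' has 6 characters.
Chunking with max size 4:
  Chunk 1: 'gbad' (positions 0-3)
  Chunk 2: 'ch' (positions 4-5)
Total chunks: ceil(6 / 4) = 2

2


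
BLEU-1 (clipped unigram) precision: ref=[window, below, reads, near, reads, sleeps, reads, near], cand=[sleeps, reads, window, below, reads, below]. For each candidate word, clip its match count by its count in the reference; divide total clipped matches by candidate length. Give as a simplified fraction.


Reference word counts: {'below': 1, 'near': 2, 'reads': 3, 'sleeps': 1, 'window': 1}
Checking each candidate word (with clipping):
  'sleeps' -> in reference (ref count 1, used 1/1) -> match (matches: 1)
  'reads' -> in reference (ref count 3, used 1/3) -> match (matches: 2)
  'window' -> in reference (ref count 1, used 1/1) -> match (matches: 3)
  'below' -> in reference (ref count 1, used 1/1) -> match (matches: 4)
  'reads' -> in reference (ref count 3, used 2/3) -> match (matches: 5)
  'below' -> ref count 1 already used up (1/1) -> clipped, no match (matches: 5)
Clipped matches: 5, Candidate length: 6
Precision = 5/6

5/6


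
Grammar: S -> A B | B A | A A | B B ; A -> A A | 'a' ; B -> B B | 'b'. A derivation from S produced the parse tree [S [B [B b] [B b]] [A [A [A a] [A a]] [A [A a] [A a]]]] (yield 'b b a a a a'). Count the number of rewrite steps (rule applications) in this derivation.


Every bracketed nonterminal node [X ...] in the tree is produced by exactly one rule application.
Reading the tree off as a leftmost derivation:
  Step 1: S  =>  B A   (applied S -> B A)
  Step 2: B A  =>  B B A   (applied B -> B B)
  Step 3: B B A  =>  b B A   (applied B -> b)
  Step 4: b B A  =>  b b A   (applied B -> b)
  Step 5: b b A  =>  b b A A   (applied A -> A A)
  Step 6: b b A A  =>  b b A A A   (applied A -> A A)
  Step 7: b b A A A  =>  b b a A A   (applied A -> a)
  Step 8: b b a A A  =>  b b a a A   (applied A -> a)
  Step 9: b b a a A  =>  b b a a A A   (applied A -> A A)
  Step 10: b b a a A A  =>  b b a a a A   (applied A -> a)
  Step 11: b b a a a A  =>  b b a a a a   (applied A -> a)
Final yield: b b a a a a
Total rewrite steps: 11

11


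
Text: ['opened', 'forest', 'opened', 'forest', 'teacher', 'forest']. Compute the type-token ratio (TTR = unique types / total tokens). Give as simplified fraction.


Tokens: 6
Unique types: ('forest', 'opened', 'teacher') = 3
TTR = 3/6
Simplify: divide both by 3 -> 1/2
TTR = 1/2

1/2


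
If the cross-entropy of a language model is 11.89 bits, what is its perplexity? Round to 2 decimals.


Perplexity formula: PP = 2^H
H = 11.89
PP = 2^11.89
Decompose: 2^11.89 = 2^11 * 2^0.89
2^11 = 2048, 2^0.89 ~ 1.8531761
PP ~ 2048 * 1.8531761 = 3795.3046528
Rounded to 2 decimals: 3795.30

3795.30


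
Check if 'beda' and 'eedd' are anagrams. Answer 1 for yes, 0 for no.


Sort characters of 'beda': 'abde'
Sort characters of 'eedd': 'ddee'
Sorted forms differ -> they are NOT anagrams
Result: 0

0


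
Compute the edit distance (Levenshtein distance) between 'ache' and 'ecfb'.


Building DP table for s1='ache' (len 4) and s2='ecfb' (len 4):
       e  c  f  b
    0  1  2  3  4
  a 1  1  2  3  4
  c 2  2  1  2  3
  h 3  3  2  2  3
  e 4  3  3  3  3
Edit distance = dp[4][4] = 3

3


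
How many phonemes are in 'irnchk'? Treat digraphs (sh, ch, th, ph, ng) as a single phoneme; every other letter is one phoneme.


Parsing 'irnchk' greedily, digraphs first:
  'i' -> vowel phoneme (phonemes so far: 1)
  'r' -> consonant phoneme (phonemes so far: 2)
  'n' -> consonant phoneme (phonemes so far: 3)
  'ch' -> digraph (1 consonant phoneme) (phonemes so far: 4)
  'k' -> consonant phoneme (phonemes so far: 5)
Total phonemes: 5

5


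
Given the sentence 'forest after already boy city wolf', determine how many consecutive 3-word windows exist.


Word trigrams from [6] words:
  Trigram 1: (forest after already)
  Trigram 2: (after already boy)
  Trigram 3: (already boy city)
  Trigram 4: (boy city wolf)
Total word trigrams: 6 - 2 = 4

4


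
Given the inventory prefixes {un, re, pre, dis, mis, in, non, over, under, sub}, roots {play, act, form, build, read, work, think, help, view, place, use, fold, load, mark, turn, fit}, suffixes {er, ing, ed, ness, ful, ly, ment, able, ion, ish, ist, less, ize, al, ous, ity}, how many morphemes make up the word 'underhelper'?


Segmenting 'underhelper' against the inventory:
  'under' -> prefix (morpheme 1)
  'help' -> root (morpheme 2)
  'er' -> suffix (morpheme 3)
Total morphemes: 3

3


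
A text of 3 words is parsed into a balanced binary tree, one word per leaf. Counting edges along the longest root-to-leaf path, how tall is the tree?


In a balanced binary tree with n leaves the deepest leaf is ceil(log2(n)) edges below the root.
log2(3) = 1.5850
ceil(1.5850) = 2
height (edges) = 2

2


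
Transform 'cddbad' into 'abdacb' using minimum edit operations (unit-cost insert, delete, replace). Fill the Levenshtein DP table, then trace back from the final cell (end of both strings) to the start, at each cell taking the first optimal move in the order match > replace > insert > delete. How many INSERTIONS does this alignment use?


Edit distance = 5. Backtracking from cell (6, 6) with preference match > replace > insert > delete,
then listing the resulting alignment 'cddbad' -> 'abdacb' left to right:
  Step 1: replace c->a
  Step 2: replace d->b
  Step 3: keep 'd'
  Step 4: replace b->a
  Step 5: replace a->c
  Step 6: replace d->b
Total insertions: 0

0


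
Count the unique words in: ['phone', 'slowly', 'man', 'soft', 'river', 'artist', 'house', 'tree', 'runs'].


Listing all tokens and tracking unique types:
  Token 1: 'phone' -> NEW (unique so far: 1)
  Token 2: 'slowly' -> NEW (unique so far: 2)
  Token 3: 'man' -> NEW (unique so far: 3)
  Token 4: 'soft' -> NEW (unique so far: 4)
  Token 5: 'river' -> NEW (unique so far: 5)
  Token 6: 'artist' -> NEW (unique so far: 6)
  Token 7: 'house' -> NEW (unique so far: 7)
  Token 8: 'tree' -> NEW (unique so far: 8)
  Token 9: 'runs' -> NEW (unique so far: 9)
Unique types: ('artist', 'house', 'man', 'phone', 'river', 'runs', 'slowly', 'soft', 'tree')
Vocabulary size: 9

9


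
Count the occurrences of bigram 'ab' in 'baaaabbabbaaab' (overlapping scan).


Scanning 'baaaabbabbaaab' for bigram 'ab':
  Position 0: 'ba' -> no
  Position 1: 'aa' -> no
  Position 2: 'aa' -> no
  Position 3: 'aa' -> no
  Position 4: 'ab' -> MATCH
  Position 5: 'bb' -> no
  Position 6: 'ba' -> no
  Position 7: 'ab' -> MATCH
  Position 8: 'bb' -> no
  Position 9: 'ba' -> no
  Position 10: 'aa' -> no
  Position 11: 'aa' -> no
  Position 12: 'ab' -> MATCH
Total matches: 3

3


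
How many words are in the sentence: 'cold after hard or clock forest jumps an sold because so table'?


Counting words by splitting on spaces:
  Word 1: 'cold'
  Word 2: 'after'
  Word 3: 'hard'
  Word 4: 'or'
  Word 5: 'clock'
  Word 6: 'forest'
  Word 7: 'jumps'
  Word 8: 'an'
  Word 9: 'sold'
  Word 10: 'because'
  Word 11: 'so'
  Word 12: 'table'
Total words: 12

12


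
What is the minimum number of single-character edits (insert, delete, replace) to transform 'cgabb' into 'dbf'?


Building DP table for s1='cgabb' (len 5) and s2='dbf' (len 3):
       d  b  f
    0  1  2  3
  c 1  1  2  3
  g 2  2  2  3
  a 3  3  3  3
  b 4  4  3  4
  b 5  5  4  4
Edit distance = dp[5][3] = 4

4


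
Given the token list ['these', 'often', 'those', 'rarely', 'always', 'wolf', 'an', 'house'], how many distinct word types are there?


Listing all tokens and tracking unique types:
  Token 1: 'these' -> NEW (unique so far: 1)
  Token 2: 'often' -> NEW (unique so far: 2)
  Token 3: 'those' -> NEW (unique so far: 3)
  Token 4: 'rarely' -> NEW (unique so far: 4)
  Token 5: 'always' -> NEW (unique so far: 5)
  Token 6: 'wolf' -> NEW (unique so far: 6)
  Token 7: 'an' -> NEW (unique so far: 7)
  Token 8: 'house' -> NEW (unique so far: 8)
Unique types: ('always', 'an', 'house', 'often', 'rarely', 'these', 'those', 'wolf')
Vocabulary size: 8

8


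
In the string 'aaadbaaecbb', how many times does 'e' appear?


Scanning 'aaadbaaecbb' for 'e':
  Position 7: 'e' -> MATCH (count: 1)
Total occurrences of 'e': 1

1


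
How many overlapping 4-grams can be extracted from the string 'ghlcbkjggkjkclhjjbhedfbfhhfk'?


String 'ghlcbkjggkjkclhjjbhedfbfhhfk' has length L = 28.
Number of overlapping n-grams = L - n + 1
Substituting: 28 - 4 + 1 = 25

25


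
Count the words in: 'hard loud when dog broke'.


Counting words by splitting on spaces:
  Word 1: 'hard'
  Word 2: 'loud'
  Word 3: 'when'
  Word 4: 'dog'
  Word 5: 'broke'
Total words: 5

5


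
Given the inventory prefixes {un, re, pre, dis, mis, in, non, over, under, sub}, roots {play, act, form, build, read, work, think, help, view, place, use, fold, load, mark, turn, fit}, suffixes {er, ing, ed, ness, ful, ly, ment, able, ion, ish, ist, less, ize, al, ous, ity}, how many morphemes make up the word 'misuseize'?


Segmenting 'misuseize' against the inventory:
  'mis' -> prefix (morpheme 1)
  'use' -> root (morpheme 2)
  'ize' -> suffix (morpheme 3)
Total morphemes: 3

3


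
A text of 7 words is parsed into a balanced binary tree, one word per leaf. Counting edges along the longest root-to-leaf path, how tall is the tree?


In a balanced binary tree with n leaves the deepest leaf is ceil(log2(n)) edges below the root.
log2(7) = 2.8074
ceil(2.8074) = 3
height (edges) = 3

3


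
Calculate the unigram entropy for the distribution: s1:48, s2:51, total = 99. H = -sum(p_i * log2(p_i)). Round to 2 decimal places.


Computing entropy H = -sum(p_i * log2(p_i)):
  s1: p = 48/99 = 0.4848, -p*log2(p) = 0.5064
  s2: p = 51/99 = 0.5152, -p*log2(p) = 0.4930
H = sum of terms = 0.9994
Rounded to 2 decimals: 1.00

1.00


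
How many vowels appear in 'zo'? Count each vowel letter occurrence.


Scanning each character of 'zo':
  Position 1: 'z' -> consonant (running count: 0)
  Position 2: 'o' -> vowel (running count: 1)
Total vowels: 1

1


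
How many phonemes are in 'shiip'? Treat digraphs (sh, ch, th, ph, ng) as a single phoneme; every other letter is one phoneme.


Parsing 'shiip' greedily, digraphs first:
  'sh' -> digraph (1 consonant phoneme) (phonemes so far: 1)
  'i' -> vowel phoneme (phonemes so far: 2)
  'i' -> vowel phoneme (phonemes so far: 3)
  'p' -> consonant phoneme (phonemes so far: 4)
Total phonemes: 4

4


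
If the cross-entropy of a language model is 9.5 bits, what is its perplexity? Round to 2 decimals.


Perplexity formula: PP = 2^H
H = 9.5
PP = 2^9.5
Decompose: 2^9.5 = 2^9 * 2^0.5 = 2^9 * sqrt(2)
2^9 = 512, sqrt(2) ~ 1.4142136
PP ~ 512 * 1.4142136 = 724.0773632
Rounded to 2 decimals: 724.08

724.08


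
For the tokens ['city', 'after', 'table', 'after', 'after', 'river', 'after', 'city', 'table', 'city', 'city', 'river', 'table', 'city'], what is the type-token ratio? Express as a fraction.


Tokens: 14
Unique types: ('after', 'city', 'river', 'table') = 4
TTR = 4/14
Simplify: divide both by 2 -> 2/7
TTR = 2/7

2/7


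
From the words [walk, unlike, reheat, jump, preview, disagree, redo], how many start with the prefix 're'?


Checking each word for prefix 're':
  'walk' -> no (count: 0)
  'unlike' -> no (count: 0)
  'reheat' -> YES, starts with 're' (count: 1)
  'jump' -> no (count: 1)
  'preview' -> no (count: 1)
  'disagree' -> no (count: 1)
  'redo' -> YES, starts with 're' (count: 2)
Total with prefix 're': 2

2


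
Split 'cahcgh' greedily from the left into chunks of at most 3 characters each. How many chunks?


'cahcgh' has 6 characters.
Chunking with max size 3:
  Chunk 1: 'cah' (positions 0-2)
  Chunk 2: 'cgh' (positions 3-5)
Total chunks: ceil(6 / 3) = 2

2


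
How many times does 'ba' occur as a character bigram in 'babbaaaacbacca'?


Scanning 'babbaaaacbacca' for bigram 'ba':
  Position 0: 'ba' -> MATCH
  Position 1: 'ab' -> no
  Position 2: 'bb' -> no
  Position 3: 'ba' -> MATCH
  Position 4: 'aa' -> no
  Position 5: 'aa' -> no
  Position 6: 'aa' -> no
  Position 7: 'ac' -> no
  Position 8: 'cb' -> no
  Position 9: 'ba' -> MATCH
  Position 10: 'ac' -> no
  Position 11: 'cc' -> no
  Position 12: 'ca' -> no
Total matches: 3

3


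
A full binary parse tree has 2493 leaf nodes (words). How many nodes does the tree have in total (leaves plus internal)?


Leaf nodes (terminals): 2493
Internal nodes = n - 1 = 2493 - 1 = 2492
Total = leaves + internal = 2493 + 2492 = 4985

4985


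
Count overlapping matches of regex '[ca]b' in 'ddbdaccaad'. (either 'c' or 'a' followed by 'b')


Pattern: [ca]b means either 'c' or 'a' followed by 'b'.
Scanning 'ddbdaccaad' position-by-position:
  Pos 0: window 'dd' -> no
  Pos 1: window 'db' -> no
  Pos 2: window 'bd' -> no
  Pos 3: window 'da' -> no
  Pos 4: window 'ac' -> no
  Pos 5: window 'cc' -> no
  Pos 6: window 'ca' -> no
  Pos 7: window 'aa' -> no
  Pos 8: window 'ad' -> no
  Pos 9: window 'd' -> no
Total matches: 0

0


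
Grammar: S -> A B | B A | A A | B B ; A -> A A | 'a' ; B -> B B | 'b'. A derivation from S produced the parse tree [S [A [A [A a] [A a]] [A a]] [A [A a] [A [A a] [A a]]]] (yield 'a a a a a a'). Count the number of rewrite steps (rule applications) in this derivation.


Every bracketed nonterminal node [X ...] in the tree is produced by exactly one rule application.
Reading the tree off as a leftmost derivation:
  Step 1: S  =>  A A   (applied S -> A A)
  Step 2: A A  =>  A A A   (applied A -> A A)
  Step 3: A A A  =>  A A A A   (applied A -> A A)
  Step 4: A A A A  =>  a A A A   (applied A -> a)
  Step 5: a A A A  =>  a a A A   (applied A -> a)
  Step 6: a a A A  =>  a a a A   (applied A -> a)
  Step 7: a a a A  =>  a a a A A   (applied A -> A A)
  Step 8: a a a A A  =>  a a a a A   (applied A -> a)
  Step 9: a a a a A  =>  a a a a A A   (applied A -> A A)
  Step 10: a a a a A A  =>  a a a a a A   (applied A -> a)
  Step 11: a a a a a A  =>  a a a a a a   (applied A -> a)
Final yield: a a a a a a
Total rewrite steps: 11

11


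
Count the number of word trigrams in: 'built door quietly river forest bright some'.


Word trigrams from [7] words:
  Trigram 1: (built door quietly)
  Trigram 2: (door quietly river)
  Trigram 3: (quietly river forest)
  Trigram 4: (river forest bright)
  Trigram 5: (forest bright some)
Total word trigrams: 7 - 2 = 5

5


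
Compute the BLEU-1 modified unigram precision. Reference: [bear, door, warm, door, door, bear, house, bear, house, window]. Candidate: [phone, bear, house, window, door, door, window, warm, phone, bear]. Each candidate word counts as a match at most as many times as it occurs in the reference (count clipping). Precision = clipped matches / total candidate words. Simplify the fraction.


Reference word counts: {'bear': 3, 'door': 3, 'house': 2, 'warm': 1, 'window': 1}
Checking each candidate word (with clipping):
  'phone' -> not in reference -> no match (matches: 0)
  'bear' -> in reference (ref count 3, used 1/3) -> match (matches: 1)
  'house' -> in reference (ref count 2, used 1/2) -> match (matches: 2)
  'window' -> in reference (ref count 1, used 1/1) -> match (matches: 3)
  'door' -> in reference (ref count 3, used 1/3) -> match (matches: 4)
  'door' -> in reference (ref count 3, used 2/3) -> match (matches: 5)
  'window' -> ref count 1 already used up (1/1) -> clipped, no match (matches: 5)
  'warm' -> in reference (ref count 1, used 1/1) -> match (matches: 6)
  'phone' -> not in reference -> no match (matches: 6)
  'bear' -> in reference (ref count 3, used 2/3) -> match (matches: 7)
Clipped matches: 7, Candidate length: 10
Precision = 7/10

7/10


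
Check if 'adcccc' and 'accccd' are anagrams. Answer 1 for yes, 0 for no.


Sort characters of 'adcccc': 'accccd'
Sort characters of 'accccd': 'accccd'
Sorted forms match -> they ARE anagrams
Result: 1

1


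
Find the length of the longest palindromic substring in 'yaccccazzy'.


Scanning 'yaccccazzy' for palindromic substrings.
Substring at positions 1-6: 'acccca'.
Check: reverse('acccca') = 'acccca' -> palindrome confirmed.
Neighbouring characters ('y' / 'z') break symmetry, so it cannot extend further.
No longer palindromic substring exists; longest length = 6

6


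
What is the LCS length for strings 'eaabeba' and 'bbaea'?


DP table for LCS of 'eaabeba' and 'bbaea':
       b  b  a  e  a
    0  0  0  0  0  0
  e 0  0  0  0  1  1
  a 0  0  0  1  1  2
  a 0  0  0  1  1  2
  b 0  1  1  1  1  2
  e 0  1  1  1  2  2
  b 0  1  2  2  2  2
  a 0  1  2  3  3  3
LCS: 'aea'
LCS length = 3

3


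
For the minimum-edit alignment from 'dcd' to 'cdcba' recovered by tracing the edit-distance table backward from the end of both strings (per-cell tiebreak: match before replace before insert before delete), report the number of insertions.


Edit distance = 3. Backtracking from cell (3, 5) with preference match > replace > insert > delete,
then listing the resulting alignment 'dcd' -> 'cdcba' left to right:
  Step 1: insert 'c' [insertion #1]
  Step 2: keep 'd'
  Step 3: keep 'c'
  Step 4: insert 'b' [insertion #2]
  Step 5: replace d->a
Total insertions: 2

2


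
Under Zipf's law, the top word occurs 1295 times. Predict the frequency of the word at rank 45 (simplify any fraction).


Zipf's law: freq(rank) = f1 / rank
f1 = 1295, rank = 45
freq = 1295 / 45
GCD(1295, 45) = 5
Simplified: 259/9

259/9


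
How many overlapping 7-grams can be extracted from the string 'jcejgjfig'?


String 'jcejgjfig' has length L = 9.
Number of overlapping n-grams = L - n + 1
Substituting: 9 - 7 + 1 = 3

3


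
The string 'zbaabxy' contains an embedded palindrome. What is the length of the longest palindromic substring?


Scanning 'zbaabxy' for palindromic substrings.
Substring at positions 1-4: 'baab'.
Check: reverse('baab') = 'baab' -> palindrome confirmed.
Neighbouring characters ('z' / 'x') break symmetry, so it cannot extend further.
No longer palindromic substring exists; longest length = 4

4


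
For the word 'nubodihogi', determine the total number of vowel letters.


Scanning each character of 'nubodihogi':
  Position 1: 'n' -> consonant (running count: 0)
  Position 2: 'u' -> vowel (running count: 1)
  Position 3: 'b' -> consonant (running count: 1)
  Position 4: 'o' -> vowel (running count: 2)
  Position 5: 'd' -> consonant (running count: 2)
  Position 6: 'i' -> vowel (running count: 3)
  Position 7: 'h' -> consonant (running count: 3)
  Position 8: 'o' -> vowel (running count: 4)
  Position 9: 'g' -> consonant (running count: 4)
  Position 10: 'i' -> vowel (running count: 5)
Total vowels: 5

5


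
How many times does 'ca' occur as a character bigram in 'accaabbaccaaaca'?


Scanning 'accaabbaccaaaca' for bigram 'ca':
  Position 0: 'ac' -> no
  Position 1: 'cc' -> no
  Position 2: 'ca' -> MATCH
  Position 3: 'aa' -> no
  Position 4: 'ab' -> no
  Position 5: 'bb' -> no
  Position 6: 'ba' -> no
  Position 7: 'ac' -> no
  Position 8: 'cc' -> no
  Position 9: 'ca' -> MATCH
  Position 10: 'aa' -> no
  Position 11: 'aa' -> no
  Position 12: 'ac' -> no
  Position 13: 'ca' -> MATCH
Total matches: 3

3


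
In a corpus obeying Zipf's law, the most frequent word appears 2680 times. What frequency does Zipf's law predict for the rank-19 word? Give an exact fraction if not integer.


Zipf's law: freq(rank) = f1 / rank
f1 = 2680, rank = 19
freq = 2680 / 19
GCD(2680, 19) = 1
Simplified: 2680/19

2680/19


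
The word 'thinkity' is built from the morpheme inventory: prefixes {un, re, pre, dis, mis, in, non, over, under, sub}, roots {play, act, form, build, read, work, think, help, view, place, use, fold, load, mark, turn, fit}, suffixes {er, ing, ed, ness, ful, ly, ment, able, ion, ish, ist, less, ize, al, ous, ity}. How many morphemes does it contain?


Segmenting 'thinkity' against the inventory:
  'think' -> root (morpheme 1)
  'ity' -> suffix (morpheme 2)
Total morphemes: 2

2


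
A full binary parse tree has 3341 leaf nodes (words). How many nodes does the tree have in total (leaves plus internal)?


Leaf nodes (terminals): 3341
Internal nodes = n - 1 = 3341 - 1 = 3340
Total = leaves + internal = 3341 + 3340 = 6681

6681


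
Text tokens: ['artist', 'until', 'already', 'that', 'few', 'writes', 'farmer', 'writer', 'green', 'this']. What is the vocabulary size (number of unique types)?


Listing all tokens and tracking unique types:
  Token 1: 'artist' -> NEW (unique so far: 1)
  Token 2: 'until' -> NEW (unique so far: 2)
  Token 3: 'already' -> NEW (unique so far: 3)
  Token 4: 'that' -> NEW (unique so far: 4)
  Token 5: 'few' -> NEW (unique so far: 5)
  Token 6: 'writes' -> NEW (unique so far: 6)
  Token 7: 'farmer' -> NEW (unique so far: 7)
  Token 8: 'writer' -> NEW (unique so far: 8)
  Token 9: 'green' -> NEW (unique so far: 9)
  Token 10: 'this' -> NEW (unique so far: 10)
Unique types: ('already', 'artist', 'farmer', 'few', 'green', 'that', 'this', 'until', 'writer', 'writes')
Vocabulary size: 10

10
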